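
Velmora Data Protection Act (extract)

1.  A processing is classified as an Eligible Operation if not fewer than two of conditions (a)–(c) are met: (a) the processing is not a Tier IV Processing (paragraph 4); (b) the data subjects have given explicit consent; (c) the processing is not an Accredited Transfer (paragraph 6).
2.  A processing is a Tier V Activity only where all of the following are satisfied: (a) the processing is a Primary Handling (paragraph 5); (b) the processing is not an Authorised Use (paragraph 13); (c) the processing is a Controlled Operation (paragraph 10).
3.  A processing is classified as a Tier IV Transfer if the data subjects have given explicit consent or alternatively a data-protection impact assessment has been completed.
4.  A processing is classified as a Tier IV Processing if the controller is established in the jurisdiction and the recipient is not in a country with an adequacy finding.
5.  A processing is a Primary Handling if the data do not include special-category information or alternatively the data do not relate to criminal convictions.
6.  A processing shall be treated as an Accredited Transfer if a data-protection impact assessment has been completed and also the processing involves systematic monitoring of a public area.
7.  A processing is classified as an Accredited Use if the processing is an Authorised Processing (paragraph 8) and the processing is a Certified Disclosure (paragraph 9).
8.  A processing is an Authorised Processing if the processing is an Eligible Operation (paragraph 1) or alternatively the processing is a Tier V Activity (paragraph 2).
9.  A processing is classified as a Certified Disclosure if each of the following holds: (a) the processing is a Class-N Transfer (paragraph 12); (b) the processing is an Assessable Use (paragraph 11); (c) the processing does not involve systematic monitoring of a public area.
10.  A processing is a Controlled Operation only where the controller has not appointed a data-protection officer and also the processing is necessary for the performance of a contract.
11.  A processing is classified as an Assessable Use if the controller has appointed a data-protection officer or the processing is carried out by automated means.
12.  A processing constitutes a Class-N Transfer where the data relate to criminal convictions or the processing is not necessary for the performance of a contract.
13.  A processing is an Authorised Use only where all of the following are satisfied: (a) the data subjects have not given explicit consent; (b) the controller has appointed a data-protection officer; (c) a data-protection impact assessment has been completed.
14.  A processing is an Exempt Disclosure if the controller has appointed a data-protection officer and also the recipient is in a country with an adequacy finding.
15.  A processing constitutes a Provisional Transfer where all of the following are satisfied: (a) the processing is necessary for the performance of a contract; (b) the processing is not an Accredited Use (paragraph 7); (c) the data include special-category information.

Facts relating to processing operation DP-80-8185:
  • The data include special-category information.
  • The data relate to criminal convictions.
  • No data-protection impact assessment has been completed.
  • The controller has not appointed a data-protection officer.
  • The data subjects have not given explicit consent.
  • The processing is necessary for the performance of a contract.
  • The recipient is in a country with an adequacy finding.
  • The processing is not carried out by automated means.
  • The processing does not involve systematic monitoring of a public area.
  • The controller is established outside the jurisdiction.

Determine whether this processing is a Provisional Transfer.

paragraph 4 — Tier IV Processing: [the controller is established in the jurisdiction? no] AND [the recipient is not in a country with an adequacy finding? no] → not satisfied.
paragraph 6 — Accredited Transfer: [a data-protection impact assessment has been completed? no] AND [the processing involves systematic monitoring of a public area? no] → not satisfied.
paragraph 1 — Eligible Operation: not a Tier IV Processing (paragraph 4)? yes; the data subjects have given explicit consent? no; not an Accredited Transfer (paragraph 6)? yes — 2 of 3 hold (need ≥2) → satisfied.
paragraph 5 — Primary Handling: [the data do not include special-category information? no] OR [the data do not relate to criminal convictions? no] → not satisfied.
paragraph 13 — Authorised Use: [the data subjects have not given explicit consent? yes] AND [the controller has appointed a data-protection officer? no] AND [a data-protection impact assessment has been completed? no] → not satisfied.
paragraph 10 — Controlled Operation: [the controller has not appointed a data-protection officer? yes] AND [the processing is necessary for the performance of a contract? yes] → satisfied.
paragraph 2 — Tier V Activity: [Primary Handling (paragraph 5)? no] AND [not an Authorised Use (paragraph 13)? yes] AND [Controlled Operation (paragraph 10)? yes] → not satisfied.
paragraph 8 — Authorised Processing: [Eligible Operation (paragraph 1)? yes] OR [Tier V Activity (paragraph 2)? no] → satisfied.
paragraph 12 — Class-N Transfer: [the data relate to criminal convictions? yes] OR [the processing is not necessary for the performance of a contract? no] → satisfied.
paragraph 11 — Assessable Use: [the controller has appointed a data-protection officer? no] OR [the processing is carried out by automated means? no] → not satisfied.
paragraph 9 — Certified Disclosure: [Class-N Transfer (paragraph 12)? yes] AND [Assessable Use (paragraph 11)? no] AND [the processing does not involve systematic monitoring of a public area? yes] → not satisfied.
paragraph 7 — Accredited Use: [Authorised Processing (paragraph 8)? yes] AND [Certified Disclosure (paragraph 9)? no] → not satisfied.
paragraph 15 — Provisional Transfer: [the processing is necessary for the performance of a contract? yes] AND [not an Accredited Use (paragraph 7)? yes] AND [the data include special-category information? yes] → satisfied.

Yes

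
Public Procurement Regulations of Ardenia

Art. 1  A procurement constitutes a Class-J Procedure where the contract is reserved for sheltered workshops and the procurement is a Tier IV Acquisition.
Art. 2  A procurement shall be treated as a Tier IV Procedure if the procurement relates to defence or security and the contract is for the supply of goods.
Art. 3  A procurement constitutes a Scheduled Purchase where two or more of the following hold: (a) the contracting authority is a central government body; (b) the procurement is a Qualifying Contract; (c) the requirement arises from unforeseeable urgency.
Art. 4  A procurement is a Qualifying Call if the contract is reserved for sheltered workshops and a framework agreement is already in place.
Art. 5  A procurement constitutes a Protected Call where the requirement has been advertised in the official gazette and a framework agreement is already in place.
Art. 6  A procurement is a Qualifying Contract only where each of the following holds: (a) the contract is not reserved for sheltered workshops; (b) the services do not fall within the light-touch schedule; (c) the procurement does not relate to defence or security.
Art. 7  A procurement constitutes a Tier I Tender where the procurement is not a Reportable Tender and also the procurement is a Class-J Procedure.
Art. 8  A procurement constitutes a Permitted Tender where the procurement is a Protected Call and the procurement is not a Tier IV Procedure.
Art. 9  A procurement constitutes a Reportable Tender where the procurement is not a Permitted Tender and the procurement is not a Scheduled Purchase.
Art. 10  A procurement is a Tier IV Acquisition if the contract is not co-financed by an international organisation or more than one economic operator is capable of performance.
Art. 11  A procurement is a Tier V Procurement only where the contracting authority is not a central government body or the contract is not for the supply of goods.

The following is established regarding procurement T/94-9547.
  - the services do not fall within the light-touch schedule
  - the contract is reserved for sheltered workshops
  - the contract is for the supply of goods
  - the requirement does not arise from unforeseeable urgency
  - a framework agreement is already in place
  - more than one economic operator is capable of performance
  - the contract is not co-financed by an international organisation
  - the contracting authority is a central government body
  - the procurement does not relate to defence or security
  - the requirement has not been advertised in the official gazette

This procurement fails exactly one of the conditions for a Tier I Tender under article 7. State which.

Reportable Tender

article 5 — Protected Call: [the requirement has been advertised in the official gazette? no] AND [a framework agreement is already in place? yes] → not satisfied.
article 2 — Tier IV Procedure: [the procurement relates to defence or security? no] AND [the contract is for the supply of goods? yes] → not satisfied.
article 8 — Permitted Tender: [Protected Call (article 5)? no] AND [not a Tier IV Procedure (article 2)? yes] → not satisfied.
article 6 — Qualifying Contract: [the contract is not reserved for sheltered workshops? no] AND [the services do not fall within the light-touch schedule? yes] AND [the procurement does not relate to defence or security? yes] → not satisfied.
article 3 — Scheduled Purchase: the contracting authority is a central government body? yes; Qualifying Contract (article 6)? no; the requirement arises from unforeseeable urgency? no — 1 of 3 hold (need ≥2) → not satisfied.
article 9 — Reportable Tender: [not a Permitted Tender (article 8)? yes] AND [not a Scheduled Purchase (article 3)? yes] → satisfied.
article 10 — Tier IV Acquisition: [the contract is not co-financed by an international organisation? yes] OR [more than one economic operator is capable of performance? yes] → satisfied.
article 1 — Class-J Procedure: [the contract is reserved for sheltered workshops? yes] AND [Tier IV Acquisition (article 10)? yes] → satisfied.
article 7 — Tier I Tender: [not a Reportable Tender (article 9)? no] AND [Class-J Procedure (article 1)? yes] → not satisfied.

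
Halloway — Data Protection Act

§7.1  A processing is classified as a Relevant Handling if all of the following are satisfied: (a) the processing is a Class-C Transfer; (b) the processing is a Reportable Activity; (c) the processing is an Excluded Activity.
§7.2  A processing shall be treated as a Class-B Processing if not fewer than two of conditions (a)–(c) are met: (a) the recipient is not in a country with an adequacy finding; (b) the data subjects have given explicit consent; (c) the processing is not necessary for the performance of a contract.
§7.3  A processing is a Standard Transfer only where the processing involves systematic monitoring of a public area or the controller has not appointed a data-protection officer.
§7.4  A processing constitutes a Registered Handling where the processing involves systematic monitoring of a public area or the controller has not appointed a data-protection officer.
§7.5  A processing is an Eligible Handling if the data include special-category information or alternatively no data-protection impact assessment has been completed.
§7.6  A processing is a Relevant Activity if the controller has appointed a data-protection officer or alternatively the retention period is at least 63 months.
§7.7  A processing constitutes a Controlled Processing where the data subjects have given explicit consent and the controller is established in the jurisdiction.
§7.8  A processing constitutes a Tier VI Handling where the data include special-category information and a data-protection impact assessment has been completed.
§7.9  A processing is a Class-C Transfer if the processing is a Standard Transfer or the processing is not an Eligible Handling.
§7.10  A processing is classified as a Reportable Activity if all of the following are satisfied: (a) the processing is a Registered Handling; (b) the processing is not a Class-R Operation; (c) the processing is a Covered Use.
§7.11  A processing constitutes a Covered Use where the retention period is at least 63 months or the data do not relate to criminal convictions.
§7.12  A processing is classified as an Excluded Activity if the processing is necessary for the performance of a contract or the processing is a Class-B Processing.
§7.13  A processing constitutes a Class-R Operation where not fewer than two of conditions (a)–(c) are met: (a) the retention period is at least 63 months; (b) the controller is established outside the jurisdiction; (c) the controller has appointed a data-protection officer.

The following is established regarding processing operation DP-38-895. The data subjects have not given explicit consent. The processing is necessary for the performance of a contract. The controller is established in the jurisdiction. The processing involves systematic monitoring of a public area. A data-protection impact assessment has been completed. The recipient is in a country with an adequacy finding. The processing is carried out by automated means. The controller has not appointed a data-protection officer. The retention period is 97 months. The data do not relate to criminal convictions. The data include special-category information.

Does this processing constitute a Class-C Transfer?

Yes

Under §7.3: the processing involves systematic monitoring of a public area? yes; or the controller has not appointed a data-protection officer? yes. So the processing is a Standard Transfer.
Under §7.5: the data include special-category information? yes; or no data-protection impact assessment has been completed? no. So the processing is an Eligible Handling.
Under §7.9: Standard Transfer (§7.3)? yes; or not an Eligible Handling (§7.5)? no. So the processing is a Class-C Transfer.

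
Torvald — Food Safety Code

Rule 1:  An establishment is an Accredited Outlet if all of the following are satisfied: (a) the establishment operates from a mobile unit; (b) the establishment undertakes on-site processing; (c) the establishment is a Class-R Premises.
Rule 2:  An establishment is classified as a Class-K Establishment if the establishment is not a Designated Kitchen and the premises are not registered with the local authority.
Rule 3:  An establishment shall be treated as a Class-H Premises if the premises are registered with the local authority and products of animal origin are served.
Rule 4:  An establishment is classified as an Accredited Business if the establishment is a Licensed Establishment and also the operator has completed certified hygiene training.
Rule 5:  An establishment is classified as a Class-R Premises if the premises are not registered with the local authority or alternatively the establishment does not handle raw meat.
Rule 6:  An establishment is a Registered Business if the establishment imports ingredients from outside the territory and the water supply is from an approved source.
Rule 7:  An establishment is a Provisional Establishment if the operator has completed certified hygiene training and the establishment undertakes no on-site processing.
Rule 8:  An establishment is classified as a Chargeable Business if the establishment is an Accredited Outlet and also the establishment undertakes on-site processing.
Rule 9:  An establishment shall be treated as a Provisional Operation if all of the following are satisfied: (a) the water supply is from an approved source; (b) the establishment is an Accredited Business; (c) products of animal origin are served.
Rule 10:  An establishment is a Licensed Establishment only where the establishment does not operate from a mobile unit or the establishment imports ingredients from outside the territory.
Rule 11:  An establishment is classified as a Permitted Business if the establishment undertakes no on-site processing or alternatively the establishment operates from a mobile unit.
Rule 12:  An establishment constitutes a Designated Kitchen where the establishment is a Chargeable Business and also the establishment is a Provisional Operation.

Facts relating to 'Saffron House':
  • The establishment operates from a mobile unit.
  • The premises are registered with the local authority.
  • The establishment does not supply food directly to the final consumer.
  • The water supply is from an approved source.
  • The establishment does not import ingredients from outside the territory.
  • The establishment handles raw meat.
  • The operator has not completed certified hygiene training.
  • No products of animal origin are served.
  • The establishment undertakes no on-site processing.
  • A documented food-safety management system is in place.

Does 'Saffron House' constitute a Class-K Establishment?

No

rule 5 — Class-R Premises: [the premises are not registered with the local authority? no] OR [the establishment does not handle raw meat? no] → not satisfied.
rule 1 — Accredited Outlet: [the establishment operates from a mobile unit? yes] AND [the establishment undertakes on-site processing? no] AND [Class-R Premises (rule 5)? no] → not satisfied.
rule 8 — Chargeable Business: [Accredited Outlet (rule 1)? no] AND [the establishment undertakes on-site processing? no] → not satisfied.
rule 10 — Licensed Establishment: [the establishment does not operate from a mobile unit? no] OR [the establishment imports ingredients from outside the territory? no] → not satisfied.
rule 4 — Accredited Business: [Licensed Establishment (rule 10)? no] AND [the operator has completed certified hygiene training? no] → not satisfied.
rule 9 — Provisional Operation: [the water supply is from an approved source? yes] AND [Accredited Business (rule 4)? no] AND [products of animal origin are served? no] → not satisfied.
rule 12 — Designated Kitchen: [Chargeable Business (rule 8)? no] AND [Provisional Operation (rule 9)? no] → not satisfied.
rule 2 — Class-K Establishment: [not a Designated Kitchen (rule 12)? yes] AND [the premises are not registered with the local authority? no] → not satisfied.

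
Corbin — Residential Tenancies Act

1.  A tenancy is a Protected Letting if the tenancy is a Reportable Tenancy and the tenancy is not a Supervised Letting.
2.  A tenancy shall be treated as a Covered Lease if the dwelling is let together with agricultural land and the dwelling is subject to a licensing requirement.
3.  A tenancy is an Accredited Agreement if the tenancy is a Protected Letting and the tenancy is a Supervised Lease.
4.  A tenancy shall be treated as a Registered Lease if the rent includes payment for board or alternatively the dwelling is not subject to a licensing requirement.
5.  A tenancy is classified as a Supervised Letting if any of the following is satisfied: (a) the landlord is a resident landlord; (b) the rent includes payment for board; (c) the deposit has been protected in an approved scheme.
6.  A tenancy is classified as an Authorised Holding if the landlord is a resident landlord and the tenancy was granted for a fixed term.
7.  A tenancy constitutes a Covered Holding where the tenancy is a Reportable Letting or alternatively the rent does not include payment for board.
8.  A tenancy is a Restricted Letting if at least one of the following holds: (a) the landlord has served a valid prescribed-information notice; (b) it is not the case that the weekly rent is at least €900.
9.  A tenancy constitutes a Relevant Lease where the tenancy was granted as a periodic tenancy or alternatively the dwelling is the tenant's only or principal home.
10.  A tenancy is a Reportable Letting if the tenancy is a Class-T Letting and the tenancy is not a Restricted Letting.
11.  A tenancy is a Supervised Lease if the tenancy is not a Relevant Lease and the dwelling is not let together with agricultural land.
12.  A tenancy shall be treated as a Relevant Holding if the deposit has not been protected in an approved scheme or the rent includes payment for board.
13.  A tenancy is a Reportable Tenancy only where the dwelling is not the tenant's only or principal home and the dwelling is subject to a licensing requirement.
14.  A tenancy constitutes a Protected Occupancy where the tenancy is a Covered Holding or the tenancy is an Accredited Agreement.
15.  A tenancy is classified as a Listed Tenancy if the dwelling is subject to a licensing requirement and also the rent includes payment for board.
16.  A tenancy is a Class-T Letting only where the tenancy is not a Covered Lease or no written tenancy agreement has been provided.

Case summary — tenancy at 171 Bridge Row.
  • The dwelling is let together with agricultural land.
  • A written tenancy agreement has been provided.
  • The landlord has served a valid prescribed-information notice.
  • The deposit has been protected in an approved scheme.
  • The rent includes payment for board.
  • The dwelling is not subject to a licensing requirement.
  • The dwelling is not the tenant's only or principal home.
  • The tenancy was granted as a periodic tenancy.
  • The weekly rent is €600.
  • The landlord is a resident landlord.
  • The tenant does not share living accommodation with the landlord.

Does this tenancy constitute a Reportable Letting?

No

paragraph 2 — Covered Lease: [the dwelling is let together with agricultural land? yes] AND [the dwelling is subject to a licensing requirement? no] → not satisfied.
paragraph 16 — Class-T Letting: [not a Covered Lease (paragraph 2)? yes] OR [no written tenancy agreement has been provided? no] → satisfied.
paragraph 8 — Restricted Letting: [the landlord has served a valid prescribed-information notice? yes] OR [weekly rent: €600 ≥ €900? no, so negated condition yes] → satisfied.
paragraph 10 — Reportable Letting: [Class-T Letting (paragraph 16)? yes] AND [not a Restricted Letting (paragraph 8)? no] → not satisfied.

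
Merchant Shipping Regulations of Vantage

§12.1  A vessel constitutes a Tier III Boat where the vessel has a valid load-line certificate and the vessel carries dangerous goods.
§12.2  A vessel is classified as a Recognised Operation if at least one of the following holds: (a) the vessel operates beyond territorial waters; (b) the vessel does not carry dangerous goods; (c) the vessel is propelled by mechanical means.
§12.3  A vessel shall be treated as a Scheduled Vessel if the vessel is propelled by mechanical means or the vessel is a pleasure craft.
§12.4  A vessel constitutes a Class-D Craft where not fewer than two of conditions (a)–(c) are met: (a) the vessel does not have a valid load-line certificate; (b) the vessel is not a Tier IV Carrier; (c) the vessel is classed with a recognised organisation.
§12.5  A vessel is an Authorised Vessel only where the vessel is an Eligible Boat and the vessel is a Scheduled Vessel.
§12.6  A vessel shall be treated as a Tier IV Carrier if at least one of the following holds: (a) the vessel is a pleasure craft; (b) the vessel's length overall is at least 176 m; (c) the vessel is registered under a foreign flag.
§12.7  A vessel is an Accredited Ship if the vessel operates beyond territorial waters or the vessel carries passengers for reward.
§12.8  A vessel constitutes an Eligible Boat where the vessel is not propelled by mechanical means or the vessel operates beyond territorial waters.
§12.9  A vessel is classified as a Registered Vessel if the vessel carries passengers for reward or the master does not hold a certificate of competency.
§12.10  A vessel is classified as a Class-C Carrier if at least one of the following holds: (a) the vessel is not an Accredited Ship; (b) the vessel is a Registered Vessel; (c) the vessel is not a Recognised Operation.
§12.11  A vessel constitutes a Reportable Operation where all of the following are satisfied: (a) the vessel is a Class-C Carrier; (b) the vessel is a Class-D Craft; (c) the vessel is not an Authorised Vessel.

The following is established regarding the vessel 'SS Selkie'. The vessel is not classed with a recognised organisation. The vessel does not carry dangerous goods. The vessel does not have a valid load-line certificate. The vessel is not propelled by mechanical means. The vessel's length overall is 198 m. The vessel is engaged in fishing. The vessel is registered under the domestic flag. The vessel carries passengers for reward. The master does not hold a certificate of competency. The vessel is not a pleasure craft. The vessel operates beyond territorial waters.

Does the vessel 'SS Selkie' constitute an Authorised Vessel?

Under §12.8: the vessel is not propelled by mechanical means? yes; or the vessel operates beyond territorial waters? yes. So the vessel is an Eligible Boat.
Under §12.3: the vessel is propelled by mechanical means? no; or the vessel is a pleasure craft? no. So the vessel is not a Scheduled Vessel.
Under §12.5: Eligible Boat (§12.8)? yes; and Scheduled Vessel (§12.3)? no. So the vessel is not an Authorised Vessel.

No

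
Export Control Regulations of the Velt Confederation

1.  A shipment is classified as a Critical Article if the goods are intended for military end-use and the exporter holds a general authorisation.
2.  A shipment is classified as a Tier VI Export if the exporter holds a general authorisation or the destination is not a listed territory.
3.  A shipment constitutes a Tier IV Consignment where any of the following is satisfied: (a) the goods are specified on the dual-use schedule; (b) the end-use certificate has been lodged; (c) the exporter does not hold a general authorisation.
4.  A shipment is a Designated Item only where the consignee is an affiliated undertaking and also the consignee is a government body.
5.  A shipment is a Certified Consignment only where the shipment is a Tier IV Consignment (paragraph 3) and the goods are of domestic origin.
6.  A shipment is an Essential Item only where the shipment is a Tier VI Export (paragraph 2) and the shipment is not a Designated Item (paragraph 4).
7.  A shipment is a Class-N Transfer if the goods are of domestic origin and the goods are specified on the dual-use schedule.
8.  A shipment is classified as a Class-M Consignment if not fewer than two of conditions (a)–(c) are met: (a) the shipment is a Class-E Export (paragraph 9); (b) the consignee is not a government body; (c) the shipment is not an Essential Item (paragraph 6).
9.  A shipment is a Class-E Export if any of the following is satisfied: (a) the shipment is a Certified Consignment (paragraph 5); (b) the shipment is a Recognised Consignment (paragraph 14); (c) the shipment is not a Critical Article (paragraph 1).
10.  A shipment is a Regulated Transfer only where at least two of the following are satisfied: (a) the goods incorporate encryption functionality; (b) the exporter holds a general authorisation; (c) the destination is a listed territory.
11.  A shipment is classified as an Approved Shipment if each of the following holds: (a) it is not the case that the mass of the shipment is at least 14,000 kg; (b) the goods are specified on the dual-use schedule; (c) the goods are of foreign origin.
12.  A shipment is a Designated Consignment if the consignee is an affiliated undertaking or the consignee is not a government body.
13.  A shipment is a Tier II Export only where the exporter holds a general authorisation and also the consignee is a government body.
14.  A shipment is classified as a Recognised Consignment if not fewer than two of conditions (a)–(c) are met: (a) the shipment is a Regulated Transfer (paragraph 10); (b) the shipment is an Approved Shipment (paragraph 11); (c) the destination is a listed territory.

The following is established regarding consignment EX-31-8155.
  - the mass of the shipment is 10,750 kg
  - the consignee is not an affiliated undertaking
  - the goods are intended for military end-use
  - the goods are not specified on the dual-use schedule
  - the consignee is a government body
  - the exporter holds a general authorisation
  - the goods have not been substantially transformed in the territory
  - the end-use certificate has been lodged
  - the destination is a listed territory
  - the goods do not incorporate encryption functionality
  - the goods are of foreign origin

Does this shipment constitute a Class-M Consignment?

No

paragraph 3 — Tier IV Consignment: [the goods are specified on the dual-use schedule? no] OR [the end-use certificate has been lodged? yes] OR [the exporter does not hold a general authorisation? no] → satisfied.
paragraph 5 — Certified Consignment: [Tier IV Consignment (paragraph 3)? yes] AND [the goods are of domestic origin? no] → not satisfied.
paragraph 10 — Regulated Transfer: the goods incorporate encryption functionality? no; the exporter holds a general authorisation? yes; the destination is a listed territory? yes — 2 of 3 hold (need ≥2) → satisfied.
paragraph 11 — Approved Shipment: [mass of the shipment: 10,750 kg ≥ 14,000 kg? no, so negated condition yes] AND [the goods are specified on the dual-use schedule? no] AND [the goods are of foreign origin? yes] → not satisfied.
paragraph 14 — Recognised Consignment: Regulated Transfer (paragraph 10)? yes; Approved Shipment (paragraph 11)? no; the destination is a listed territory? yes — 2 of 3 hold (need ≥2) → satisfied.
paragraph 1 — Critical Article: [the goods are intended for military end-use? yes] AND [the exporter holds a general authorisation? yes] → satisfied.
paragraph 9 — Class-E Export: [Certified Consignment (paragraph 5)? no] OR [Recognised Consignment (paragraph 14)? yes] OR [not a Critical Article (paragraph 1)? no] → satisfied.
paragraph 2 — Tier VI Export: [the exporter holds a general authorisation? yes] OR [the destination is not a listed territory? no] → satisfied.
paragraph 4 — Designated Item: [the consignee is an affiliated undertaking? no] AND [the consignee is a government body? yes] → not satisfied.
paragraph 6 — Essential Item: [Tier VI Export (paragraph 2)? yes] AND [not a Designated Item (paragraph 4)? yes] → satisfied.
paragraph 8 — Class-M Consignment: Class-E Export (paragraph 9)? yes; the consignee is not a government body? no; not an Essential Item (paragraph 6)? no — 1 of 3 hold (need ≥2) → not satisfied.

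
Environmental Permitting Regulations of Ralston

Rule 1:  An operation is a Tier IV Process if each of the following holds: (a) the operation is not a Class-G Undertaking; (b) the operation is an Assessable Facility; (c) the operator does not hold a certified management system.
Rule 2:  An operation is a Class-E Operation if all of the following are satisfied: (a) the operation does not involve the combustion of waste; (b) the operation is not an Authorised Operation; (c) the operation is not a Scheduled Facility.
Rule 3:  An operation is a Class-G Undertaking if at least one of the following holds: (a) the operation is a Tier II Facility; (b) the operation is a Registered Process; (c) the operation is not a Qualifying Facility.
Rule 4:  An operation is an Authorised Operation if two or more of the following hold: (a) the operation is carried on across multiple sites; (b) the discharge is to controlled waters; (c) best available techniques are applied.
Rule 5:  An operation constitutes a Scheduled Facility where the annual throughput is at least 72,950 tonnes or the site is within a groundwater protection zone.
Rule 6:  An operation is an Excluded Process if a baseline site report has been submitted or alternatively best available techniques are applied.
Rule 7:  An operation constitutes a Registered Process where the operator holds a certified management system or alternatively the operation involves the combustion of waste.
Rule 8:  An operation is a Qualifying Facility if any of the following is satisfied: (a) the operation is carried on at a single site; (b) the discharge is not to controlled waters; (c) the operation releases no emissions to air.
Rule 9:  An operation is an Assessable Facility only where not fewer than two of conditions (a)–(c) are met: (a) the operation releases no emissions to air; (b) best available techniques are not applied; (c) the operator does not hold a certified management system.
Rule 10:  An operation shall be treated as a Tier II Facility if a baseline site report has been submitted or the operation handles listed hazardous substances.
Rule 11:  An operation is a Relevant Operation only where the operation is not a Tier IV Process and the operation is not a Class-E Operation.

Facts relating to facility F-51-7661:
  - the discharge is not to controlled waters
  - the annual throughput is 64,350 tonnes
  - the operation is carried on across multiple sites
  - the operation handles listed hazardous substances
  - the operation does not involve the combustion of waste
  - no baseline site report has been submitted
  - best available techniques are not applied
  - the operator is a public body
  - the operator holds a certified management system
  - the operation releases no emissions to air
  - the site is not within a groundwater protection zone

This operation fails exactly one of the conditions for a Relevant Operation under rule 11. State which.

Class-E Operation

Under rule 10: a baseline site report has been submitted? no; or the operation handles listed hazardous substances? yes. So the operation is a Tier II Facility.
Under rule 7: the operator holds a certified management system? yes; or the operation involves the combustion of waste? no. So the operation is a Registered Process.
Under rule 8: the operation is carried on at a single site? no; or the discharge is not to controlled waters? yes; or the operation releases no emissions to air? yes. So the operation is a Qualifying Facility.
Under rule 3: Tier II Facility (rule 10)? yes; or Registered Process (rule 7)? yes; or not a Qualifying Facility (rule 8)? no. So the operation is a Class-G Undertaking.
Under rule 9: the operation releases no emissions to air? yes; best available techniques are not applied? yes; the operator does not hold a certified management system? no — 2 of 3 hold (need ≥2) → satisfied.
Under rule 1: not a Class-G Undertaking (rule 3)? no; and Assessable Facility (rule 9)? yes; and the operator does not hold a certified management system? no. So the operation is not a Tier IV Process.
Under rule 4: the operation is carried on across multiple sites? yes; the discharge is to controlled waters? no; best available techniques are applied? no — 1 of 3 hold (need ≥2) → not satisfied.
Under rule 5: annual throughput: 64,350 tonnes ≥ 72,950 tonnes? no; or the site is within a groundwater protection zone? no. So the operation is not a Scheduled Facility.
Under rule 2: the operation does not involve the combustion of waste? yes; and not an Authorised Operation (rule 4)? yes; and not a Scheduled Facility (rule 5)? yes. So the operation is a Class-E Operation.
Under rule 11: not a Tier IV Process (rule 1)? yes; and not a Class-E Operation (rule 2)? no. So the operation is not a Relevant Operation.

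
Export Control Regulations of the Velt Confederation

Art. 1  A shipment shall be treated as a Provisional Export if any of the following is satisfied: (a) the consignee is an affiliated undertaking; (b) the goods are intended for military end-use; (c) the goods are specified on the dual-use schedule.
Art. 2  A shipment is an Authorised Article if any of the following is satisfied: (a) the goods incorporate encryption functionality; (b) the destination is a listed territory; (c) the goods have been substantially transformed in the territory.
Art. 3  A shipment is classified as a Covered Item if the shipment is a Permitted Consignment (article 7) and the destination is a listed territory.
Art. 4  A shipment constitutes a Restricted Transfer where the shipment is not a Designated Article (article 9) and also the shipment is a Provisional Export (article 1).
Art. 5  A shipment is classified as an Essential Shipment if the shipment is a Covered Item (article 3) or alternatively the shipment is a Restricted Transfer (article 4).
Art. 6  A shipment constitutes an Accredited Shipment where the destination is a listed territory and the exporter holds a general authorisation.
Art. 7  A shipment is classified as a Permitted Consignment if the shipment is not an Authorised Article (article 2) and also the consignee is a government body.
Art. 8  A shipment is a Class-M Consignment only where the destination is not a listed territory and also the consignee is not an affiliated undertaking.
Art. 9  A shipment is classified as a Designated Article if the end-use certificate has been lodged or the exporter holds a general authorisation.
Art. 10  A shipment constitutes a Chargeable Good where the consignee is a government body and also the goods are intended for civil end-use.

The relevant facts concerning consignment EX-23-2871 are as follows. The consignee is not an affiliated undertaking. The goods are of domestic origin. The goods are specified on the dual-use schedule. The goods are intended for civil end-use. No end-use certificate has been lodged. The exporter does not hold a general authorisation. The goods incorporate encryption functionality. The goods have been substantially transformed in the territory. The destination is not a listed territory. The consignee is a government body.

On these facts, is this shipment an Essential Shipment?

Yes

article 2 — Authorised Article: [the goods incorporate encryption functionality? yes] OR [the destination is a listed territory? no] OR [the goods have been substantially transformed in the territory? yes] → satisfied.
article 7 — Permitted Consignment: [not an Authorised Article (article 2)? no] AND [the consignee is a government body? yes] → not satisfied.
article 3 — Covered Item: [Permitted Consignment (article 7)? no] AND [the destination is a listed territory? no] → not satisfied.
article 9 — Designated Article: [the end-use certificate has been lodged? no] OR [the exporter holds a general authorisation? no] → not satisfied.
article 1 — Provisional Export: [the consignee is an affiliated undertaking? no] OR [the goods are intended for military end-use? no] OR [the goods are specified on the dual-use schedule? yes] → satisfied.
article 4 — Restricted Transfer: [not a Designated Article (article 9)? yes] AND [Provisional Export (article 1)? yes] → satisfied.
article 5 — Essential Shipment: [Covered Item (article 3)? no] OR [Restricted Transfer (article 4)? yes] → satisfied.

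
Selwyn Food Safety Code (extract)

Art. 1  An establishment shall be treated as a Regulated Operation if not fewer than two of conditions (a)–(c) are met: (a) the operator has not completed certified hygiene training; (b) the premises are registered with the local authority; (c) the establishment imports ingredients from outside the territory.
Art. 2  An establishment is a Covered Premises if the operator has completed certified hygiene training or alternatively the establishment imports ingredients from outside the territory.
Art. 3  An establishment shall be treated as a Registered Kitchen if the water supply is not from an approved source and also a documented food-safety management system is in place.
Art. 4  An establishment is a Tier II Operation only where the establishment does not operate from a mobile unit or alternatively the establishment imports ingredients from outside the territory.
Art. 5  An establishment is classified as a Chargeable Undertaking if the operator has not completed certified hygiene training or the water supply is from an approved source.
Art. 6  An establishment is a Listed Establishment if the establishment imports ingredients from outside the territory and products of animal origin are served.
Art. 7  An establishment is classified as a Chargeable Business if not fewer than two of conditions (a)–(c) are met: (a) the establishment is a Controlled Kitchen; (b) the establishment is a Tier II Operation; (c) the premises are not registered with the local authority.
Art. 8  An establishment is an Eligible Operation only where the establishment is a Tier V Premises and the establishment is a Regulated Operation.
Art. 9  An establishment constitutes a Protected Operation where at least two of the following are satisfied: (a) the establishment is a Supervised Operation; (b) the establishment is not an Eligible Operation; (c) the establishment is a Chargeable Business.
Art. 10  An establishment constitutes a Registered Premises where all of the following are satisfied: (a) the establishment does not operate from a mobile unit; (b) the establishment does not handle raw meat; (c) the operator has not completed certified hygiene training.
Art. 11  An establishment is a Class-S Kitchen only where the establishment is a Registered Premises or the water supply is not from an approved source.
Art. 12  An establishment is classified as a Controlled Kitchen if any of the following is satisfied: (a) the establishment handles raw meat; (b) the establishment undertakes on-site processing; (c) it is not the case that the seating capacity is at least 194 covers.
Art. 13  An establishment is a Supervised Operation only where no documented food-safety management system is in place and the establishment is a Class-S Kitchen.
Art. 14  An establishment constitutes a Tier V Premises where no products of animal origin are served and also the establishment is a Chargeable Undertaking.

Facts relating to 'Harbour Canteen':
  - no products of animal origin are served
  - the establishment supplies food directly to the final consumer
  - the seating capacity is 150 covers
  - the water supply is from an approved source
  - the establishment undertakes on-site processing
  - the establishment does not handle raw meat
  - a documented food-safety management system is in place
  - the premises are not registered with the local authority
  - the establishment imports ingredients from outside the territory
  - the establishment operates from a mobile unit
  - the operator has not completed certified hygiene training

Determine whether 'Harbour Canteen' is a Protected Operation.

No

article 10 — Registered Premises: [the establishment does not operate from a mobile unit? no] AND [the establishment does not handle raw meat? yes] AND [the operator has not completed certified hygiene training? yes] → not satisfied.
article 11 — Class-S Kitchen: [Registered Premises (article 10)? no] OR [the water supply is not from an approved source? no] → not satisfied.
article 13 — Supervised Operation: [no documented food-safety management system is in place? no] AND [Class-S Kitchen (article 11)? no] → not satisfied.
article 5 — Chargeable Undertaking: [the operator has not completed certified hygiene training? yes] OR [the water supply is from an approved source? yes] → satisfied.
article 14 — Tier V Premises: [no products of animal origin are served? yes] AND [Chargeable Undertaking (article 5)? yes] → satisfied.
article 1 — Regulated Operation: the operator has not completed certified hygiene training? yes; the premises are registered with the local authority? no; the establishment imports ingredients from outside the territory? yes — 2 of 3 hold (need ≥2) → satisfied.
article 8 — Eligible Operation: [Tier V Premises (article 14)? yes] AND [Regulated Operation (article 1)? yes] → satisfied.
article 12 — Controlled Kitchen: [the establishment handles raw meat? no] OR [the establishment undertakes on-site processing? yes] OR [seating capacity: 150 covers ≥ 194 covers? no, so negated condition yes] → satisfied.
article 4 — Tier II Operation: [the establishment does not operate from a mobile unit? no] OR [the establishment imports ingredients from outside the territory? yes] → satisfied.
article 7 — Chargeable Business: Controlled Kitchen (article 12)? yes; Tier II Operation (article 4)? yes; the premises are not registered with the local authority? yes — 3 of 3 hold (need ≥2) → satisfied.
article 9 — Protected Operation: Supervised Operation (article 13)? no; not an Eligible Operation (article 8)? no; Chargeable Business (article 7)? yes — 1 of 3 hold (need ≥2) → not satisfied.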